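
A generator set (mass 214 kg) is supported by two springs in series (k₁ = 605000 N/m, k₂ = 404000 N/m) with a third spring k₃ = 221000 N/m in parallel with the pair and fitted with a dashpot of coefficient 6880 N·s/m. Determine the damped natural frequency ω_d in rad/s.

43.7 rad/s

Series pair: k_s = k₁k₂/(k₁+k₂) = (605000)(404000)/(605000 + 404000) = 242200 N/m. In parallel with k₃: k_eq = 242200 + 221000 = 463200 N/m.
ω_n = √(k_eq/m) = √(463200/214) = 46.53 rad/s.
Critical damping c_c = 2√(k_eq·m) = 2√(463200 × 214) = 19910 N·s/m, so ζ = c/c_c = 6880/19910 = 0.3455.
ω_d = ω_n√(1 − ζ²) = 46.53 × √(1 − 0.119) = 43.66 rad/s.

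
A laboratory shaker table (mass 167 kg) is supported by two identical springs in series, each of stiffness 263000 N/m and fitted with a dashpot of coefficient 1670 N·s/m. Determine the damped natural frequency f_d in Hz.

Series springs: 1/k_eq = 2/263000, so k_eq = 263000/2 = 131500 N/m.
ω_n = √(k_eq/m) = √(131500/167) = 28.06 rad/s.
Critical damping c_c = 2√(k_eq·m) = 2√(131500 × 167) = 9372 N·s/m, so ζ = c/c_c = 1670/9372 = 0.1782.
ω_d = ω_n√(1 − ζ²) = 28.06 × √(1 − 0.0317) = 27.61 rad/s.
f_d = ω_d/(2π) = 4.395 Hz.

4.39 Hz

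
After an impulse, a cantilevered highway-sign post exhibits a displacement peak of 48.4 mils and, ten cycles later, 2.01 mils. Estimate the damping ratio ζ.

0.0506

Logarithmic decrement δ = (1/n)·ln(x₀/x_n) = (1/10)·ln(48.4/2.01) = (1/10)·ln(24.08) = 0.3181.
ζ = δ/√(4π² + δ²) = 0.3181/√(39.48 + 0.101) = 0.3181/6.291 = 0.05057.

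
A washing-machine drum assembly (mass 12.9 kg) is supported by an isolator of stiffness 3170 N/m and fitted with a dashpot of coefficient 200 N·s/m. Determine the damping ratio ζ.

0.495

ω_n = √(k/m) = √(3170/12.9) = 15.68 rad/s.
Critical damping c_c = 2√(k·m) = 2√(3170 × 12.9) = 404.4 N·s/m, so ζ = c/c_c = 200/404.4 = 0.4945.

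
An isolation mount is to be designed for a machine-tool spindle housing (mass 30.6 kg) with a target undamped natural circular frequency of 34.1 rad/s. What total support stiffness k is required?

k = m·ω_n² = 30.6 × 34.10² = 30.6 × 1163 = 35580 N/m.

35600 N/m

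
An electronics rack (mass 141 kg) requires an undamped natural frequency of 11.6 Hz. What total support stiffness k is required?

749000 N/m

ω_n = 2πf_n = 2π × 11.6 = 72.88 rad/s.
k = m·ω_n² = 141 × 72.88² = 141 × 5312 = 749000 N/m.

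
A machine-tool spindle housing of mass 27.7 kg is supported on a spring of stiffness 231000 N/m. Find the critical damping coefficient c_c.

5060 N·s/m

c_c = 2√(k·m) = 2√(231000 × 27.7) = 2 × 2530 = 5059 N·s/m.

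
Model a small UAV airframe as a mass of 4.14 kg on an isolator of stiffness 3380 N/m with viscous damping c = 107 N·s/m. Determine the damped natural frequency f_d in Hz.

4.06 Hz

ω_n = √(k/m) = √(3380/4.14) = 28.57 rad/s.
Critical damping c_c = 2√(k·m) = 2√(3380 × 4.14) = 236.6 N·s/m, so ζ = c/c_c = 107/236.6 = 0.4523.
ω_d = ω_n√(1 − ζ²) = 28.57 × √(1 − 0.205) = 25.48 rad/s.
f_d = ω_d/(2π) = 4.056 Hz.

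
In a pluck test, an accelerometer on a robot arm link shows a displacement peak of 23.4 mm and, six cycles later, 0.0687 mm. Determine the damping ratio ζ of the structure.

0.153

Logarithmic decrement δ = (1/n)·ln(x₀/x_n) = (1/6)·ln(23.4/0.0687) = (1/6)·ln(340.6) = 0.9718.
ζ = δ/√(4π² + δ²) = 0.9718/√(39.48 + 0.944) = 0.9718/6.358 = 0.1528.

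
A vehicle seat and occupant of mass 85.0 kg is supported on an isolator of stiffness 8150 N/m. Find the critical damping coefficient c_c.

1660 N·s/m

c_c = 2√(k·m) = 2√(8150 × 85.0) = 2 × 832.3 = 1665 N·s/m.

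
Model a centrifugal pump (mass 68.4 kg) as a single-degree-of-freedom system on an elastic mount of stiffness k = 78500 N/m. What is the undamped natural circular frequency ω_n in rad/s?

33.9 rad/s

ω_n = √(k/m) = √(78500/68.4) = √1148 = 33.88 rad/s.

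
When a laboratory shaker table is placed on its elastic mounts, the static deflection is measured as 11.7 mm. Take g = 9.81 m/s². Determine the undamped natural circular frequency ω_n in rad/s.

29.0 rad/s

ω_n = √(g/δ_st) = √(9.81/0.0117) = √838.5 = 28.96 rad/s.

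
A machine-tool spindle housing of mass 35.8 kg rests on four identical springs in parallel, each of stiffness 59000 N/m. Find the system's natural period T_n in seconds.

0.0774 s

Parallel springs add: k_eq = 4 × 59000 = 236000 N/m.
ω_n = √(k_eq/m) = √(236000/35.8) = √6592 = 81.19 rad/s.
T_n = 2π/ω_n = 6.283/81.19 = 0.07739 s.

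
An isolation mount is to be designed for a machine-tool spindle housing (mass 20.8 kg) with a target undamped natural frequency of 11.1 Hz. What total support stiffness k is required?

ω_n = 2πf_n = 2π × 11.1 = 69.74 rad/s.
k = m·ω_n² = 20.8 × 69.74² = 20.8 × 4864 = 101200 N/m.

101000 N/m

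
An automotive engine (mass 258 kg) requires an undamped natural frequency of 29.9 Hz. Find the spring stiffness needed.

9110000 N/m

ω_n = 2πf_n = 2π × 29.9 = 187.9 rad/s.
k = m·ω_n² = 258 × 187.9² = 258 × 35290 = 9106000 N/m.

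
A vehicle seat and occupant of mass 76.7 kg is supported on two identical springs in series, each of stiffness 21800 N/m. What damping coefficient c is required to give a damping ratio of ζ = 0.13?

238 N·s/m

Series springs: 1/k_eq = 2/21800, so k_eq = 21800/2 = 10900 N/m.
c_c = 2√(k_eq·m) = 2√(10900 × 76.7) = 1829 N·s/m.
c = ζ·c_c = 0.13 × 1829 = 237.7 N·s/m.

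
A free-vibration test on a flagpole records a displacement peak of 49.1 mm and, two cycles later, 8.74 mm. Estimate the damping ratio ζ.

0.136

Logarithmic decrement δ = (1/n)·ln(x₀/x_n) = (1/2)·ln(49.1/8.74) = (1/2)·ln(5.618) = 0.8630.
ζ = δ/√(4π² + δ²) = 0.8630/√(39.48 + 0.745) = 0.8630/6.342 = 0.1361.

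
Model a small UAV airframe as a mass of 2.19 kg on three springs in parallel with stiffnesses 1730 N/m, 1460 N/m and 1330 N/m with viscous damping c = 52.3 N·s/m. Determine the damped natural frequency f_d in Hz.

Parallel springs add: k_eq = 1730 + 1460 + 1330 = 4520 N/m.
ω_n = √(k_eq/m) = √(4520/2.19) = 45.43 rad/s.
Critical damping c_c = 2√(k_eq·m) = 2√(4520 × 2.19) = 199.0 N·s/m, so ζ = c/c_c = 52.3/199.0 = 0.2628.
ω_d = ω_n√(1 − ζ²) = 45.43 × √(1 − 0.0691) = 43.83 rad/s.
f_d = ω_d/(2π) = 6.976 Hz.

6.98 Hz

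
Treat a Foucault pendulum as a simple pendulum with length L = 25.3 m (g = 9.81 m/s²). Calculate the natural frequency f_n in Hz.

0.0991 Hz

For a simple pendulum ω_n = √(g/L) = √(9.81/25.3) = √0.3877 = 0.6227 rad/s.
f_n = ω_n/(2π) = 0.6227/6.283 = 0.09910 Hz.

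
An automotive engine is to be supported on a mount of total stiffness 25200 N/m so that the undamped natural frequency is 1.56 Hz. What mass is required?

262 kg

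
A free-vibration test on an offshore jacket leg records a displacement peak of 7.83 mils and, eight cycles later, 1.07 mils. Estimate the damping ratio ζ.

Logarithmic decrement δ = (1/n)·ln(x₀/x_n) = (1/8)·ln(7.83/1.07) = (1/8)·ln(7.318) = 0.2488.
ζ = δ/√(4π² + δ²) = 0.2488/√(39.48 + 0.0619) = 0.2488/6.288 = 0.03956.

0.0396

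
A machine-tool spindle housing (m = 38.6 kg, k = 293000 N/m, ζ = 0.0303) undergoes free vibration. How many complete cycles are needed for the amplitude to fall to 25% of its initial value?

8 cycles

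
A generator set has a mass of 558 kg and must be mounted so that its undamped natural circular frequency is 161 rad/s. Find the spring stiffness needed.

14500000 N/m

k = m·ω_n² = 558 × 161.0² = 558 × 25920 = 14460000 N/m.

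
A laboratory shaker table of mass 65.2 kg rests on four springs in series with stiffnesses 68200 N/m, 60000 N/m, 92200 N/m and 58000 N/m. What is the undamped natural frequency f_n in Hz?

2.56 Hz

Series springs: 1/k_eq = 1/68200 + 1/60000 + 1/92200 + 1/58000 = 5.942×10^-5, so k_eq = 16830 N/m.
ω_n = √(k_eq/m) = √(16830/65.2) = √258.1 = 16.07 rad/s.
f_n = ω_n/(2π) = 16.07/6.283 = 2.557 Hz.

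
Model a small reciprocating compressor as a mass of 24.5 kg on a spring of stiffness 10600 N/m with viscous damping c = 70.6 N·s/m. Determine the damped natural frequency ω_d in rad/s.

ω_n = √(k/m) = √(10600/24.5) = 20.80 rad/s.
Critical damping c_c = 2√(k·m) = 2√(10600 × 24.5) = 1019 N·s/m, so ζ = c/c_c = 70.6/1019 = 0.06927.
ω_d = ω_n√(1 − ζ²) = 20.80 × √(1 − 0.00480) = 20.75 rad/s.

20.8 rad/s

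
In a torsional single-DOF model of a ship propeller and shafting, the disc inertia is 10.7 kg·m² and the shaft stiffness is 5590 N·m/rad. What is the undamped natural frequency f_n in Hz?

3.64 Hz

ω_n = √(k_t/J) = √(5590/10.7) = √522.4 = 22.86 rad/s.
f_n = ω_n/(2π) = 22.86/6.283 = 3.638 Hz.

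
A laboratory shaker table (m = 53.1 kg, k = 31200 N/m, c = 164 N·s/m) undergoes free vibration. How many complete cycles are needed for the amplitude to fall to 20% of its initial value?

ζ = c/(2√(km)) = 164/(2√(31200 × 53.1)) = 164/2574 = 0.06371.
Logarithmic decrement δ = 2πζ/√(1 − ζ²) = 2π × 0.06371/√(1 − 0.00406) = 0.4011.
x_n/x₀ = e^(−nδ) ≤ 0.2; take ln: n ≥ ln(1/0.2)/δ = 1.609/0.4011 = 4.013.
So 5 complete cycles are required.

5 cycles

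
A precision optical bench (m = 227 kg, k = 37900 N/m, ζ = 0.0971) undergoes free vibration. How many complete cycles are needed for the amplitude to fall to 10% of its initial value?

4 cycles

Logarithmic decrement δ = 2πζ/√(1 − ζ²) = 2π × 0.09710/√(1 − 0.00943) = 0.6130.
x_n/x₀ = e^(−nδ) ≤ 0.1; take ln: n ≥ ln(1/0.1)/δ = 2.303/0.6130 = 3.756.
So 4 complete cycles are required.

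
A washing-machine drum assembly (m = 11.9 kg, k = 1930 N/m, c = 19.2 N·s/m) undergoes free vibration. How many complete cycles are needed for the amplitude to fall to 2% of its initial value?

ζ = c/(2√(km)) = 19.2/(2√(1930 × 11.9)) = 19.2/303.1 = 0.06335.
Logarithmic decrement δ = 2πζ/√(1 − ζ²) = 2π × 0.06335/√(1 − 0.00401) = 0.3988.
x_n/x₀ = e^(−nδ) ≤ 0.02; take ln: n ≥ ln(1/0.02)/δ = 3.912/0.3988 = 9.809.
So 10 complete cycles are required.

10 cycles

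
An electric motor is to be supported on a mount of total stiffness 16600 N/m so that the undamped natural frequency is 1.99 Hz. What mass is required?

106 kg

ω_n = 2πf_n = 2π × 1.99 = 12.50 rad/s.
m = k/ω_n² = 16600/12.50² = 16600/156.3 = 106.2 kg.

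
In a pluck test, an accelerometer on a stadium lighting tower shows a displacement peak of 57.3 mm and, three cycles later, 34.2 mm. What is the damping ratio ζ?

0.0274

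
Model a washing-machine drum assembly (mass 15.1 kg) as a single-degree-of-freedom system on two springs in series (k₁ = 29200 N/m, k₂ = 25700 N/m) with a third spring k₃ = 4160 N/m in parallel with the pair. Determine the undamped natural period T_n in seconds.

0.183 s

Series pair: k_s = k₁k₂/(k₁+k₂) = (29200)(25700)/(29200 + 25700) = 13670 N/m. In parallel with k₃: k_eq = 13670 + 4160 = 17830 N/m.
ω_n = √(k_eq/m) = √(17830/15.1) = √1181 = 34.36 rad/s.
T_n = 2π/ω_n = 6.283/34.36 = 0.1829 s.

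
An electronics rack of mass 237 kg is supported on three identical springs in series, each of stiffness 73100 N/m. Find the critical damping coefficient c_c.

4810 N·s/m

Series springs: 1/k_eq = 3/73100, so k_eq = 73100/3 = 24370 N/m.
c_c = 2√(k_eq·m) = 2√(24370 × 237) = 2 × 2403 = 4806 N·s/m.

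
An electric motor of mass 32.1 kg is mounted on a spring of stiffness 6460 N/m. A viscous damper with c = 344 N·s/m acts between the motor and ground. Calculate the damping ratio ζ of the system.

ω_n = √(k/m) = √(6460/32.1) = 14.19 rad/s.
Critical damping c_c = 2√(k·m) = 2√(6460 × 32.1) = 910.7 N·s/m, so ζ = c/c_c = 344/910.7 = 0.3777.

0.378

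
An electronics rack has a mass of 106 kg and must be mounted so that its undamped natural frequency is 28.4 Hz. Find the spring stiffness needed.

ω_n = 2πf_n = 2π × 28.4 = 178.4 rad/s.
k = m·ω_n² = 106 × 178.4² = 106 × 31840 = 3375000 N/m.

3380000 N/m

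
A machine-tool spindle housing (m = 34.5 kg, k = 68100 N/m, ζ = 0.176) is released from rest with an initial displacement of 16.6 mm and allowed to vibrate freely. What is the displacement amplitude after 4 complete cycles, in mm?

0.186 mm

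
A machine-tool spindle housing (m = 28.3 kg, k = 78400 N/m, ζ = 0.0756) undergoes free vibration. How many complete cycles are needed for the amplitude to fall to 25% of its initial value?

3 cycles

Logarithmic decrement δ = 2πζ/√(1 − ζ²) = 2π × 0.07560/√(1 − 0.00572) = 0.4764.
x_n/x₀ = e^(−nδ) ≤ 0.25; take ln: n ≥ ln(1/0.25)/δ = 1.386/0.4764 = 2.910.
So 3 complete cycles are required.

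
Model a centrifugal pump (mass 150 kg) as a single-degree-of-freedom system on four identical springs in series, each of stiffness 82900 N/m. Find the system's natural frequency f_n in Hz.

1.87 Hz

Series springs: 1/k_eq = 4/82900, so k_eq = 82900/4 = 20720 N/m.
ω_n = √(k_eq/m) = √(20720/150) = √138.2 = 11.75 rad/s.
f_n = ω_n/(2π) = 11.75/6.283 = 1.871 Hz.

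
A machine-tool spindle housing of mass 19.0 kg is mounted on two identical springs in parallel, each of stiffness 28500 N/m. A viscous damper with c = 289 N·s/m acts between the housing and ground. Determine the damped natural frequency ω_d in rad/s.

Parallel springs add: k_eq = 2 × 28500 = 57000 N/m.
ω_n = √(k_eq/m) = √(57000/19.0) = 54.77 rad/s.
Critical damping c_c = 2√(k_eq·m) = 2√(57000 × 19.0) = 2081 N·s/m, so ζ = c/c_c = 289/2081 = 0.1389.
ω_d = ω_n√(1 − ζ²) = 54.77 × √(1 − 0.0193) = 54.24 rad/s.

54.2 rad/s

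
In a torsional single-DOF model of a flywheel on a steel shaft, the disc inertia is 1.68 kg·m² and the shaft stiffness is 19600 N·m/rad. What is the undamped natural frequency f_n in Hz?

17.2 Hz

ω_n = √(k_t/J) = √(19600/1.68) = √11670 = 108.0 rad/s.
f_n = ω_n/(2π) = 108.0/6.283 = 17.19 Hz.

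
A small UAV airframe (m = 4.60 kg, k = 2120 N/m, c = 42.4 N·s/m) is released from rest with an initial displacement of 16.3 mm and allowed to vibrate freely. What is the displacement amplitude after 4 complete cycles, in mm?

0.0650 mm

ζ = c/(2√(km)) = 42.4/(2√(2120 × 4.60)) = 42.4/197.5 = 0.2147.
Logarithmic decrement δ = 2πζ/√(1 − ζ²) = 2π × 0.2147/√(1 − 0.0461) = 1.381.
After n cycles, x_n/x₀ = e^(−nδ), so x_4 = 16.3 × e^(−4 × 1.381) = 16.3 × 0.003989 = 0.06502 mm.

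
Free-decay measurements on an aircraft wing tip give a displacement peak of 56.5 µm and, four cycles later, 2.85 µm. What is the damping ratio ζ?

Logarithmic decrement δ = (1/n)·ln(x₀/x_n) = (1/4)·ln(56.5/2.85) = (1/4)·ln(19.82) = 0.7467.
ζ = δ/√(4π² + δ²) = 0.7467/√(39.48 + 0.558) = 0.7467/6.327 = 0.1180.

0.118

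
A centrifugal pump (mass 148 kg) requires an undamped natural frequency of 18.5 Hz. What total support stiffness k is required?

ω_n = 2πf_n = 2π × 18.5 = 116.2 rad/s.
k = m·ω_n² = 148 × 116.2² = 148 × 13510 = 2000000 N/m.

2000000 N/m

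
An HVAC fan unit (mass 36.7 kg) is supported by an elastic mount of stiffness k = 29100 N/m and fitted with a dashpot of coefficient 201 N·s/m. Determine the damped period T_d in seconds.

0.224 s

ω_n = √(k/m) = √(29100/36.7) = 28.16 rad/s.
Critical damping c_c = 2√(k·m) = 2√(29100 × 36.7) = 2067 N·s/m, so ζ = c/c_c = 201/2067 = 0.09725.
ω_d = ω_n√(1 − ζ²) = 28.16 × √(1 − 0.00946) = 28.03 rad/s.
T_d = 2π/ω_d = 0.2242 s.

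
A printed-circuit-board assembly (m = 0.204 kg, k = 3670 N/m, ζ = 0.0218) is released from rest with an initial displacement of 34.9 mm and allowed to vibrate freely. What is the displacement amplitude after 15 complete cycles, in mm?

4.47 mm

Logarithmic decrement δ = 2πζ/√(1 − ζ²) = 2π × 0.02180/√(1 − 0.000475) = 0.1370.
After n cycles, x_n/x₀ = e^(−nδ), so x_15 = 34.9 × e^(−15 × 0.1370) = 34.9 × 0.1281 = 4.470 mm.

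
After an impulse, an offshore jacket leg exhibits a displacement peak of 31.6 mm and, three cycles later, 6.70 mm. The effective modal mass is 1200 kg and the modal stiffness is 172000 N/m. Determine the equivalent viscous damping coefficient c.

2360 N·s/m

Logarithmic decrement δ = (1/n)·ln(x₀/x_n) = (1/3)·ln(31.6/6.70) = (1/3)·ln(4.716) = 0.5170.
ζ = δ/√(4π² + δ²) = 0.5170/√(39.48 + 0.267) = 0.5170/6.304 = 0.08201.
c = ζ · 2√(km) = 0.08201 × 2√(172000 × 1200) = 0.08201 × 28730 = 2356 N·s/m.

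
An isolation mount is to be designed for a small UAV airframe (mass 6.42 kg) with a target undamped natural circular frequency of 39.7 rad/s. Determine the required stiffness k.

k = m·ω_n² = 6.42 × 39.70² = 6.42 × 1576 = 10120 N/m.

10100 N/m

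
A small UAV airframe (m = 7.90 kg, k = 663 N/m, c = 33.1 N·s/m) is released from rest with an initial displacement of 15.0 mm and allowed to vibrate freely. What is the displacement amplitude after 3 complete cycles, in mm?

ζ = c/(2√(km)) = 33.1/(2√(663 × 7.90)) = 33.1/144.7 = 0.2287.
Logarithmic decrement δ = 2πζ/√(1 − ζ²) = 2π × 0.2287/√(1 − 0.0523) = 1.476.
After n cycles, x_n/x₀ = e^(−nδ), so x_3 = 15.0 × e^(−3 × 1.476) = 15.0 × 0.01194 = 0.1791 mm.

0.179 mm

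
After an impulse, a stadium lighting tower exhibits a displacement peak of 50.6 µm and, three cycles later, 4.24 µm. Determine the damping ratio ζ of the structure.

Logarithmic decrement δ = (1/n)·ln(x₀/x_n) = (1/3)·ln(50.6/4.24) = (1/3)·ln(11.93) = 0.8265.
ζ = δ/√(4π² + δ²) = 0.8265/√(39.48 + 0.683) = 0.8265/6.337 = 0.1304.

0.130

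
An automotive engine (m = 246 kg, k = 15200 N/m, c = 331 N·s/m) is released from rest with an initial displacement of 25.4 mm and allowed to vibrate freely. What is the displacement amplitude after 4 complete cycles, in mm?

2.93 mm

ζ = c/(2√(km)) = 331/(2√(15200 × 246)) = 331/3867 = 0.08559.
Logarithmic decrement δ = 2πζ/√(1 − ζ²) = 2π × 0.08559/√(1 − 0.00733) = 0.5397.
After n cycles, x_n/x₀ = e^(−nδ), so x_4 = 25.4 × e^(−4 × 0.5397) = 25.4 × 0.1154 = 2.932 mm.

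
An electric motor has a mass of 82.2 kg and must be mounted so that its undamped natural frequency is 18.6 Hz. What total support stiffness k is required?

1120000 N/m

ω_n = 2πf_n = 2π × 18.6 = 116.9 rad/s.
k = m·ω_n² = 82.2 × 116.9² = 82.2 × 13660 = 1123000 N/m.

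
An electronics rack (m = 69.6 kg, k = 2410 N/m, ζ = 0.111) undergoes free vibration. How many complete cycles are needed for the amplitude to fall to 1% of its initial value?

Logarithmic decrement δ = 2πζ/√(1 − ζ²) = 2π × 0.1110/√(1 − 0.0123) = 0.7018.
x_n/x₀ = e^(−nδ) ≤ 0.01; take ln: n ≥ ln(1/0.01)/δ = 4.605/0.7018 = 6.562.
So 7 complete cycles are required.

7 cycles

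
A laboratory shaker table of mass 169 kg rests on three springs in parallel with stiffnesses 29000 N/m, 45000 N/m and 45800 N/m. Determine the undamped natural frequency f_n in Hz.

4.24 Hz

Parallel springs add: k_eq = 29000 + 45000 + 45800 = 119800 N/m.
ω_n = √(k_eq/m) = √(119800/169) = √708.9 = 26.62 rad/s.
f_n = ω_n/(2π) = 26.62/6.283 = 4.237 Hz.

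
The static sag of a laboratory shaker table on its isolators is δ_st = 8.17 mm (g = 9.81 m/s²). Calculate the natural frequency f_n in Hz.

ω_n = √(g/δ_st) = √(9.81/0.00817) = √1201 = 34.65 rad/s.
f_n = ω_n/(2π) = 34.65/6.283 = 5.515 Hz.

5.51 Hz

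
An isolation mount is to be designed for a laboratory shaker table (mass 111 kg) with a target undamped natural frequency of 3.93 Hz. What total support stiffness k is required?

ω_n = 2πf_n = 2π × 3.93 = 24.69 rad/s.
k = m·ω_n² = 111 × 24.69² = 111 × 609.7 = 67680 N/m.

67700 N/m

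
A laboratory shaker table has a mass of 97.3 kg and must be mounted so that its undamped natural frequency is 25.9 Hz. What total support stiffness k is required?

2580000 N/m

ω_n = 2πf_n = 2π × 25.9 = 162.7 rad/s.
k = m·ω_n² = 97.3 × 162.7² = 97.3 × 26480 = 2577000 N/m.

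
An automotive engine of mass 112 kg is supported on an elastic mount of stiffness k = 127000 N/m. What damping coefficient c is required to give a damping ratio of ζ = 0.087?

656 N·s/m

c_c = 2√(k·m) = 2√(127000 × 112) = 7543 N·s/m.
c = ζ·c_c = 0.087 × 7543 = 656.2 N·s/m.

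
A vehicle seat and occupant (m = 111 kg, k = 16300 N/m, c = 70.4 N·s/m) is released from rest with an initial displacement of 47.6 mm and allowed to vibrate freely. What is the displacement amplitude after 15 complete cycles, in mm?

4.04 mm

ζ = c/(2√(km)) = 70.4/(2√(16300 × 111)) = 70.4/2690 = 0.02617.
Logarithmic decrement δ = 2πζ/√(1 − ζ²) = 2π × 0.02617/√(1 − 0.000685) = 0.1645.
After n cycles, x_n/x₀ = e^(−nδ), so x_15 = 47.6 × e^(−15 × 0.1645) = 47.6 × 0.08482 = 4.037 mm.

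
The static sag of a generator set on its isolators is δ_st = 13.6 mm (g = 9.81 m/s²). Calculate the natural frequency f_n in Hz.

ω_n = √(g/δ_st) = √(9.81/0.0136) = √721.3 = 26.86 rad/s.
f_n = ω_n/(2π) = 26.86/6.283 = 4.274 Hz.

4.27 Hz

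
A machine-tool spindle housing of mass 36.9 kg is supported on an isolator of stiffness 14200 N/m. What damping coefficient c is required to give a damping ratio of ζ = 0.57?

c_c = 2√(k·m) = 2√(14200 × 36.9) = 1448 N·s/m.
c = ζ·c_c = 0.57 × 1448 = 825.2 N·s/m.

825 N·s/m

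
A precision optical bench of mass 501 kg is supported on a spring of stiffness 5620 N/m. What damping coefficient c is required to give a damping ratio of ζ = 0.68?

c_c = 2√(k·m) = 2√(5620 × 501) = 3356 N·s/m.
c = ζ·c_c = 0.68 × 3356 = 2282 N·s/m.

2280 N·s/m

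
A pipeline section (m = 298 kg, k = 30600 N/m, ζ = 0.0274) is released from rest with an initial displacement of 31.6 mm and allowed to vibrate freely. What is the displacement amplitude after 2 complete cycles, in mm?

Logarithmic decrement δ = 2πζ/√(1 − ζ²) = 2π × 0.02740/√(1 − 0.000751) = 0.1722.
After n cycles, x_n/x₀ = e^(−nδ), so x_2 = 31.6 × e^(−2 × 0.1722) = 31.6 × 0.7086 = 22.39 mm.

22.4 mm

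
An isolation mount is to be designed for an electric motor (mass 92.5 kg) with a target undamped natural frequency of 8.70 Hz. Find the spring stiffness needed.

276000 N/m

ω_n = 2πf_n = 2π × 8.70 = 54.66 rad/s.
k = m·ω_n² = 92.5 × 54.66² = 92.5 × 2988 = 276400 N/m.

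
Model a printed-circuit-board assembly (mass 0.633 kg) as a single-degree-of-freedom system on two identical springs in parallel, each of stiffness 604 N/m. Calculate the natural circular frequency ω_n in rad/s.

43.7 rad/s

Parallel springs add: k_eq = 2 × 604 = 1208 N/m.
ω_n = √(k_eq/m) = √(1208/0.633) = √1908 = 43.68 rad/s.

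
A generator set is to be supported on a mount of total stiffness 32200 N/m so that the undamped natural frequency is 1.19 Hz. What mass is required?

ω_n = 2πf_n = 2π × 1.19 = 7.477 rad/s.
m = k/ω_n² = 32200/7.477² = 32200/55.91 = 576.0 kg.

576 kg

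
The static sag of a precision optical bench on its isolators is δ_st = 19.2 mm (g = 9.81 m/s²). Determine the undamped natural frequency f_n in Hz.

3.60 Hz

ω_n = √(g/δ_st) = √(9.81/0.0192) = √510.9 = 22.60 rad/s.
f_n = ω_n/(2π) = 22.60/6.283 = 3.598 Hz.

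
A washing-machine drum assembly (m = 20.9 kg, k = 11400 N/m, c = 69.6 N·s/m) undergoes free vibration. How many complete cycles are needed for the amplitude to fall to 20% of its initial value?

4 cycles

ζ = c/(2√(km)) = 69.6/(2√(11400 × 20.9)) = 69.6/976.2 = 0.07129.
Logarithmic decrement δ = 2πζ/√(1 − ζ²) = 2π × 0.07129/√(1 − 0.00508) = 0.4491.
x_n/x₀ = e^(−nδ) ≤ 0.2; take ln: n ≥ ln(1/0.2)/δ = 1.609/0.4491 = 3.584.
So 4 complete cycles are required.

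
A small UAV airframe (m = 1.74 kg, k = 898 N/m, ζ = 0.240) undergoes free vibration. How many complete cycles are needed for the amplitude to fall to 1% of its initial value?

3 cycles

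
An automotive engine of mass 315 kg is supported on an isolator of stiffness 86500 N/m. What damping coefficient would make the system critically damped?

10400 N·s/m

c_c = 2√(k·m) = 2√(86500 × 315) = 2 × 5220 = 10440 N·s/m.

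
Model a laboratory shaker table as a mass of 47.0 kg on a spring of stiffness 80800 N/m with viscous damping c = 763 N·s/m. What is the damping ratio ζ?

0.196

ω_n = √(k/m) = √(80800/47.0) = 41.46 rad/s.
Critical damping c_c = 2√(k·m) = 2√(80800 × 47.0) = 3897 N·s/m, so ζ = c/c_c = 763/3897 = 0.1958.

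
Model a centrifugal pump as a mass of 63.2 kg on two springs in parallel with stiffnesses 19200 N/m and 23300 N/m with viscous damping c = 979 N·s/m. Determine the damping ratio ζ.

0.299

Parallel springs add: k_eq = 19200 + 23300 = 42500 N/m.
ω_n = √(k_eq/m) = √(42500/63.2) = 25.93 rad/s.
Critical damping c_c = 2√(k_eq·m) = 2√(42500 × 63.2) = 3278 N·s/m, so ζ = c/c_c = 979/3278 = 0.2987.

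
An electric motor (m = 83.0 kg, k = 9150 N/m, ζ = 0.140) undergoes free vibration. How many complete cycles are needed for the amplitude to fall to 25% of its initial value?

Logarithmic decrement δ = 2πζ/√(1 − ζ²) = 2π × 0.1400/√(1 − 0.0196) = 0.8884.
x_n/x₀ = e^(−nδ) ≤ 0.25; take ln: n ≥ ln(1/0.25)/δ = 1.386/0.8884 = 1.560.
So 2 complete cycles are required.

2 cycles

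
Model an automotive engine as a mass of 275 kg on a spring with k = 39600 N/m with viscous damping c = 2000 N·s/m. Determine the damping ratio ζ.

0.303

ω_n = √(k/m) = √(39600/275) = 12.00 rad/s.
Critical damping c_c = 2√(k·m) = 2√(39600 × 275) = 6600 N·s/m, so ζ = c/c_c = 2000/6600 = 0.3030.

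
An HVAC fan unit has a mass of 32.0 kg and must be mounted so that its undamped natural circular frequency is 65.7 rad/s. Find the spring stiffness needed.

138000 N/m

k = m·ω_n² = 32.0 × 65.70² = 32.0 × 4316 = 138100 N/m.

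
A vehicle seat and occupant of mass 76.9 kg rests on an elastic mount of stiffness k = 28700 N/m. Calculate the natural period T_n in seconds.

0.325 s

ω_n = √(k/m) = √(28700/76.9) = √373.2 = 19.32 rad/s.
T_n = 2π/ω_n = 6.283/19.32 = 0.3252 s.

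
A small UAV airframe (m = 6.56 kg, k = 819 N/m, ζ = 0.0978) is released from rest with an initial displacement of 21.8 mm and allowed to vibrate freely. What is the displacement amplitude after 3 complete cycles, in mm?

Logarithmic decrement δ = 2πζ/√(1 − ζ²) = 2π × 0.09780/√(1 − 0.00956) = 0.6175.
After n cycles, x_n/x₀ = e^(−nδ), so x_3 = 21.8 × e^(−3 × 0.6175) = 21.8 × 0.1569 = 3.420 mm.

3.42 mm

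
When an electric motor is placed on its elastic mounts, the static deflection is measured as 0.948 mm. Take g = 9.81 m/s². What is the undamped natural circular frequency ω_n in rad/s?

102 rad/s

ω_n = √(g/δ_st) = √(9.81/0.000948) = √10350 = 101.7 rad/s.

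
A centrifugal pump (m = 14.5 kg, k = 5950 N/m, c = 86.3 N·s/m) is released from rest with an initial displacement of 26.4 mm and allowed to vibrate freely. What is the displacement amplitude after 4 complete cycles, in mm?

0.632 mm

ζ = c/(2√(km)) = 86.3/(2√(5950 × 14.5)) = 86.3/587.5 = 0.1469.
Logarithmic decrement δ = 2πζ/√(1 − ζ²) = 2π × 0.1469/√(1 − 0.0216) = 0.9332.
After n cycles, x_n/x₀ = e^(−nδ), so x_4 = 26.4 × e^(−4 × 0.9332) = 26.4 × 0.02393 = 0.6317 mm.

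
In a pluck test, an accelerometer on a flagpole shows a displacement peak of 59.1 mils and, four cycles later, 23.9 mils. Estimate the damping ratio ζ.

Logarithmic decrement δ = (1/n)·ln(x₀/x_n) = (1/4)·ln(59.1/23.9) = (1/4)·ln(2.473) = 0.2263.
ζ = δ/√(4π² + δ²) = 0.2263/√(39.48 + 0.0512) = 0.2263/6.287 = 0.03600.

0.0360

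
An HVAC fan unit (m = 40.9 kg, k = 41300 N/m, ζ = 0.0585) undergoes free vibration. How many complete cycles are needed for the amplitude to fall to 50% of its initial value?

2 cycles

Logarithmic decrement δ = 2πζ/√(1 − ζ²) = 2π × 0.05850/√(1 − 0.00342) = 0.3682.
x_n/x₀ = e^(−nδ) ≤ 0.5; take ln: n ≥ ln(1/0.5)/δ = 0.6931/0.3682 = 1.883.
So 2 complete cycles are required.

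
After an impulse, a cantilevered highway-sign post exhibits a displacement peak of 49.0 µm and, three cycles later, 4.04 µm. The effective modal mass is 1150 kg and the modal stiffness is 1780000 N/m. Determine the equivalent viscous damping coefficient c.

Logarithmic decrement δ = (1/n)·ln(x₀/x_n) = (1/3)·ln(49.0/4.04) = (1/3)·ln(12.13) = 0.8319.
ζ = δ/√(4π² + δ²) = 0.8319/√(39.48 + 0.692) = 0.8319/6.338 = 0.1312.
c = ζ · 2√(km) = 0.1312 × 2√(1780000 × 1150) = 0.1312 × 90490 = 11880 N·s/m.

11900 N·s/m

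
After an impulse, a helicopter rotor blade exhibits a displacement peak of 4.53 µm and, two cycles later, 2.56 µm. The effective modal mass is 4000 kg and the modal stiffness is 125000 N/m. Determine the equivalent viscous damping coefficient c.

2030 N·s/m

Logarithmic decrement δ = (1/n)·ln(x₀/x_n) = (1/2)·ln(4.53/2.56) = (1/2)·ln(1.770) = 0.2854.
ζ = δ/√(4π² + δ²) = 0.2854/√(39.48 + 0.0814) = 0.2854/6.290 = 0.04537.
c = ζ · 2√(km) = 0.04537 × 2√(125000 × 4000) = 0.04537 × 44720 = 2029 N·s/m.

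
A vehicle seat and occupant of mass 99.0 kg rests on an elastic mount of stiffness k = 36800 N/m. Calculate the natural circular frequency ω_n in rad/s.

19.3 rad/s

ω_n = √(k/m) = √(36800/99.0) = √371.7 = 19.28 rad/s.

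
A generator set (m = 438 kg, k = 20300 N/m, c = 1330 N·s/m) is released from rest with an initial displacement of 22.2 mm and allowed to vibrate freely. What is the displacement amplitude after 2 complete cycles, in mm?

1.25 mm

ζ = c/(2√(km)) = 1330/(2√(20300 × 438)) = 1330/5964 = 0.2230.
Logarithmic decrement δ = 2πζ/√(1 − ζ²) = 2π × 0.2230/√(1 − 0.0497) = 1.437.
After n cycles, x_n/x₀ = e^(−nδ), so x_2 = 22.2 × e^(−2 × 1.437) = 22.2 × 0.05642 = 1.253 mm.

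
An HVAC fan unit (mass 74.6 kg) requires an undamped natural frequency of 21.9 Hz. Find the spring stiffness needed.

ω_n = 2πf_n = 2π × 21.9 = 137.6 rad/s.
k = m·ω_n² = 74.6 × 137.6² = 74.6 × 18930 = 1412000 N/m.

1410000 N/m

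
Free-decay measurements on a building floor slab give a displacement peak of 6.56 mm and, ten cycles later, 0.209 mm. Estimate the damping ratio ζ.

Logarithmic decrement δ = (1/n)·ln(x₀/x_n) = (1/10)·ln(6.56/0.209) = (1/10)·ln(31.39) = 0.3446.
ζ = δ/√(4π² + δ²) = 0.3446/√(39.48 + 0.119) = 0.3446/6.293 = 0.05477.

0.0548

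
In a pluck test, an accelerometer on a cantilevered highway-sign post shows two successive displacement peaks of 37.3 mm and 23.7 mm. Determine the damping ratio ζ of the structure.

Logarithmic decrement δ = (1/n)·ln(x₀/x_n) = (1/1)·ln(37.3/23.7) = (1/1)·ln(1.574) = 0.4535.
ζ = δ/√(4π² + δ²) = 0.4535/√(39.48 + 0.206) = 0.4535/6.300 = 0.07199.

0.0720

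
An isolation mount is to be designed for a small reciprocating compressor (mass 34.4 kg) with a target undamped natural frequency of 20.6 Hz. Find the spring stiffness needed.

ω_n = 2πf_n = 2π × 20.6 = 129.4 rad/s.
k = m·ω_n² = 34.4 × 129.4² = 34.4 × 16750 = 576300 N/m.

576000 N/m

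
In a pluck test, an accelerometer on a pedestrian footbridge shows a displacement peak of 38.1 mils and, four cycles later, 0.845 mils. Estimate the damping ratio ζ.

Logarithmic decrement δ = (1/n)·ln(x₀/x_n) = (1/4)·ln(38.1/0.845) = (1/4)·ln(45.09) = 0.9522.
ζ = δ/√(4π² + δ²) = 0.9522/√(39.48 + 0.907) = 0.9522/6.355 = 0.1498.

0.150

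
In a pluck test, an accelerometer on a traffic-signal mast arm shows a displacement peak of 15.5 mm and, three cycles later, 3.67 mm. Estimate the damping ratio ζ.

0.0762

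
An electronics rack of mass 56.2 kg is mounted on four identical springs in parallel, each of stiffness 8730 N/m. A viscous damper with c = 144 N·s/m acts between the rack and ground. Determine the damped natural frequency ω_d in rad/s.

Parallel springs add: k_eq = 4 × 8730 = 34920 N/m.
ω_n = √(k_eq/m) = √(34920/56.2) = 24.93 rad/s.
Critical damping c_c = 2√(k_eq·m) = 2√(34920 × 56.2) = 2802 N·s/m, so ζ = c/c_c = 144/2802 = 0.05140.
ω_d = ω_n√(1 − ζ²) = 24.93 × √(1 − 0.00264) = 24.89 rad/s.

24.9 rad/s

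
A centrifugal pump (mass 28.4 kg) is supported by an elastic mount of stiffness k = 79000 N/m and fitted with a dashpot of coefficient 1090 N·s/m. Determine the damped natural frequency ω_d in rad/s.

ω_n = √(k/m) = √(79000/28.4) = 52.74 rad/s.
Critical damping c_c = 2√(k·m) = 2√(79000 × 28.4) = 2996 N·s/m, so ζ = c/c_c = 1090/2996 = 0.3639.
ω_d = ω_n√(1 − ζ²) = 52.74 × √(1 − 0.132) = 49.13 rad/s.

49.1 rad/s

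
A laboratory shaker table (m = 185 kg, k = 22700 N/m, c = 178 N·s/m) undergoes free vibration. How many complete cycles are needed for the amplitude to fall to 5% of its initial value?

11 cycles

ζ = c/(2√(km)) = 178/(2√(22700 × 185)) = 178/4099 = 0.04343.
Logarithmic decrement δ = 2πζ/√(1 − ζ²) = 2π × 0.04343/√(1 − 0.00189) = 0.2731.
x_n/x₀ = e^(−nδ) ≤ 0.05; take ln: n ≥ ln(1/0.05)/δ = 2.996/0.2731 = 10.97.
So 11 complete cycles are required.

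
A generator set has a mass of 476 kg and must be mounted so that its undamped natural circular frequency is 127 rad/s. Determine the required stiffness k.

k = m·ω_n² = 476 × 127.0² = 476 × 16130 = 7677000 N/m.

7680000 N/m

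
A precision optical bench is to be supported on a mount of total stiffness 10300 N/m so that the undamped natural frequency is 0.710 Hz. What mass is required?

ω_n = 2πf_n = 2π × 0.710 = 4.461 rad/s.
m = k/ω_n² = 10300/4.461² = 10300/19.90 = 517.6 kg.

518 kg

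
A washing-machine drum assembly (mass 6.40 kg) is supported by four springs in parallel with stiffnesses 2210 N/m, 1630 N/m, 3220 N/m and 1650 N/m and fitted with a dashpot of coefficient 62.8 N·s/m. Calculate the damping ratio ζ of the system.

Parallel springs add: k_eq = 2210 + 1630 + 3220 + 1650 = 8710 N/m.
ω_n = √(k_eq/m) = √(8710/6.40) = 36.89 rad/s.
Critical damping c_c = 2√(k_eq·m) = 2√(8710 × 6.40) = 472.2 N·s/m, so ζ = c/c_c = 62.8/472.2 = 0.1330.

0.133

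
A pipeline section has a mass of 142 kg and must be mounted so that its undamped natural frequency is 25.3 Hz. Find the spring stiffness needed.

3590000 N/m

ω_n = 2πf_n = 2π × 25.3 = 159.0 rad/s.
k = m·ω_n² = 142 × 159.0² = 142 × 25270 = 3588000 N/m.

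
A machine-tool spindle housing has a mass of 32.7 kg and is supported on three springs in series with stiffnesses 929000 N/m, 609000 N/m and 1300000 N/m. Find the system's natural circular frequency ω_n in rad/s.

93.6 rad/s

Series springs: 1/k_eq = 1/929000 + 1/609000 + 1/1300000 = 3.488×10^-6, so k_eq = 286700 N/m.
ω_n = √(k_eq/m) = √(286700/32.7) = √8768 = 93.64 rad/s.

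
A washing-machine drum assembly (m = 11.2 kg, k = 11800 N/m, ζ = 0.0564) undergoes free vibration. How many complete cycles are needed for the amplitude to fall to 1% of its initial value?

Logarithmic decrement δ = 2πζ/√(1 − ζ²) = 2π × 0.05640/√(1 − 0.00318) = 0.3549.
x_n/x₀ = e^(−nδ) ≤ 0.01; take ln: n ≥ ln(1/0.01)/δ = 4.605/0.3549 = 12.97.
So 13 complete cycles are required.

13 cycles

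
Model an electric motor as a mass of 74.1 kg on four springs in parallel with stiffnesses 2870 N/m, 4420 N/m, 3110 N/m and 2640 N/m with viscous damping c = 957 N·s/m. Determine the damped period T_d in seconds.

Parallel springs add: k_eq = 2870 + 4420 + 3110 + 2640 = 13040 N/m.
ω_n = √(k_eq/m) = √(13040/74.1) = 13.27 rad/s.
Critical damping c_c = 2√(k_eq·m) = 2√(13040 × 74.1) = 1966 N·s/m, so ζ = c/c_c = 957/1966 = 0.4868.
ω_d = ω_n√(1 − ζ²) = 13.27 × √(1 − 0.237) = 11.59 rad/s.
T_d = 2π/ω_d = 0.5422 s.

0.542 s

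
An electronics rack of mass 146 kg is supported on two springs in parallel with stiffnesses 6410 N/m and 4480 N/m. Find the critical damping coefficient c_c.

Parallel springs add: k_eq = 6410 + 4480 = 10890 N/m.
c_c = 2√(k_eq·m) = 2√(10890 × 146) = 2 × 1261 = 2522 N·s/m.

2520 N·s/m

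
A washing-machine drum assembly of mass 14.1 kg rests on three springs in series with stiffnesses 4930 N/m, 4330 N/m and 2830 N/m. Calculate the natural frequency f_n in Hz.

Series springs: 1/k_eq = 1/4930 + 1/4330 + 1/2830 = 0.0007871, so k_eq = 1270 N/m.
ω_n = √(k_eq/m) = √(1270/14.1) = √90.10 = 9.492 rad/s.
f_n = ω_n/(2π) = 9.492/6.283 = 1.511 Hz.

1.51 Hz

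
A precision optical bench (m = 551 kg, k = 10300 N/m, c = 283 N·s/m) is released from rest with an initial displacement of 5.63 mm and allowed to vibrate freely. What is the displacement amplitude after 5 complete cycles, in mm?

0.868 mm

ζ = c/(2√(km)) = 283/(2√(10300 × 551)) = 283/4765 = 0.05940.
Logarithmic decrement δ = 2πζ/√(1 − ζ²) = 2π × 0.05940/√(1 − 0.00353) = 0.3739.
After n cycles, x_n/x₀ = e^(−nδ), so x_5 = 5.63 × e^(−5 × 0.3739) = 5.63 × 0.1542 = 0.8683 mm.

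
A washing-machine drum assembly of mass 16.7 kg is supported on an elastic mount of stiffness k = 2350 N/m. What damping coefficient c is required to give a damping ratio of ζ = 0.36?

143 N·s/m

c_c = 2√(k·m) = 2√(2350 × 16.7) = 396.2 N·s/m.
c = ζ·c_c = 0.36 × 396.2 = 142.6 N·s/m.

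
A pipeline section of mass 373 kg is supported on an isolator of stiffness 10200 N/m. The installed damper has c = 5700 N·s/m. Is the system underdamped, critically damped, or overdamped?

overdamped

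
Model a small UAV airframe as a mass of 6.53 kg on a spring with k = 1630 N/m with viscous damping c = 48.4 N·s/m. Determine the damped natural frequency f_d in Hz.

2.44 Hz

ω_n = √(k/m) = √(1630/6.53) = 15.80 rad/s.
Critical damping c_c = 2√(k·m) = 2√(1630 × 6.53) = 206.3 N·s/m, so ζ = c/c_c = 48.4/206.3 = 0.2346.
ω_d = ω_n√(1 − ζ²) = 15.80 × √(1 − 0.0550) = 15.36 rad/s.
f_d = ω_d/(2π) = 2.444 Hz.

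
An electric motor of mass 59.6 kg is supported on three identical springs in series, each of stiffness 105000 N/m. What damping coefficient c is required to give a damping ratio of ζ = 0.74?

2140 N·s/m

Series springs: 1/k_eq = 3/105000, so k_eq = 105000/3 = 35000 N/m.
c_c = 2√(k_eq·m) = 2√(35000 × 59.6) = 2889 N·s/m.
c = ζ·c_c = 0.74 × 2889 = 2138 N·s/m.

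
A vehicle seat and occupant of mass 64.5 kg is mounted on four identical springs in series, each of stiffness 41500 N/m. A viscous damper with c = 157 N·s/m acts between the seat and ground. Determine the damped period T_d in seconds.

Series springs: 1/k_eq = 4/41500, so k_eq = 41500/4 = 10380 N/m.
ω_n = √(k_eq/m) = √(10380/64.5) = 12.68 rad/s.
Critical damping c_c = 2√(k_eq·m) = 2√(10380 × 64.5) = 1636 N·s/m, so ζ = c/c_c = 157/1636 = 0.09596.
ω_d = ω_n√(1 − ζ²) = 12.68 × √(1 − 0.00921) = 12.62 rad/s.
T_d = 2π/ω_d = 0.4977 s.

0.498 s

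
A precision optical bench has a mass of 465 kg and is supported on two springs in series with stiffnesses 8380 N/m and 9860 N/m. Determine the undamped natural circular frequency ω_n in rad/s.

Series springs: 1/k_eq = 1/8380 + 1/9860 = 0.0002208, so k_eq = 4530 N/m.
ω_n = √(k_eq/m) = √(4530/465) = √9.742 = 3.121 rad/s.

3.12 rad/s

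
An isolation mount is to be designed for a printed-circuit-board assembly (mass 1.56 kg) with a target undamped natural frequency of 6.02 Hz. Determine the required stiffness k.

2230 N/m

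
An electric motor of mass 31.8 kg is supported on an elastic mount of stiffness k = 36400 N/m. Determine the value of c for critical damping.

c_c = 2√(k·m) = 2√(36400 × 31.8) = 2 × 1076 = 2152 N·s/m.

2150 N·s/m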